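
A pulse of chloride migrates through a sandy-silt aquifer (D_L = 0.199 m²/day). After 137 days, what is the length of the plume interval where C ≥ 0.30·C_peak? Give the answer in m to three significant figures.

The plume is Gaussian with σ = √(2Dt) = √(2 × 0.199 × 137) = 7.384 m.
C/C_peak = exp(−Δx²/(2σ²)) = 0.30 ⇒ Δx = σ·√(−2 ln 0.30) = 7.384 × 1.552 = 11.46 m.
Width = 2Δx = 22.9 m.

22.9 m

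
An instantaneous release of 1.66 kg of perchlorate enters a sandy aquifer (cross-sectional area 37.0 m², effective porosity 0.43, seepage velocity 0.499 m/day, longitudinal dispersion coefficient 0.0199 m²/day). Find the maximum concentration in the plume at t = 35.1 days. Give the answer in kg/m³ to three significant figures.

The peak of an instantaneous 1D plume sits at x = vt; there the Gaussian factor is 1 and C_max = M/(n_e·A·√(4πDt)), where n_e·A is the pore area the mass is dissolved in.
√(4πDt) = √(4π × 0.0199 × 35.1) = 2.963 m, so C_max = 1.66/(0.43 × 37.0 × 2.963) = 0.0352 kg/m³.

0.0352 kg/m³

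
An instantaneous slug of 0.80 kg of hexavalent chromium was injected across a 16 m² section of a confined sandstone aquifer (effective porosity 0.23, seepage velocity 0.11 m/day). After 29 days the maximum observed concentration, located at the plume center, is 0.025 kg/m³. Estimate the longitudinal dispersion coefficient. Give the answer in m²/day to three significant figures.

At the plume center C_max = M/(n_e·A·√(4πDt)), so D = M²/(4πt·(n_e·A·C_max)²).
n_e·A·C_max = 0.23 × 16 × 0.025 = 0.09200 kg/m.
D = 0.80²/(4π × 29 × 0.09200²) = 0.207 m²/day.

0.207 m²/day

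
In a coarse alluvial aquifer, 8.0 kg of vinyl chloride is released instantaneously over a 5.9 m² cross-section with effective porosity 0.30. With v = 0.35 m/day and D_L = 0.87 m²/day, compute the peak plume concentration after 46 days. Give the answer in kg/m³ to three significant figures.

The peak of an instantaneous 1D plume sits at x = vt; there the Gaussian factor is 1 and C_max = M/(n_e·A·√(4πDt)), where n_e·A is the pore area the mass is dissolved in.
√(4πDt) = √(4π × 0.87 × 46) = 22.43 m, so C_max = 8.0/(0.30 × 5.9 × 22.43) = 0.202 kg/m³.

0.202 kg/m³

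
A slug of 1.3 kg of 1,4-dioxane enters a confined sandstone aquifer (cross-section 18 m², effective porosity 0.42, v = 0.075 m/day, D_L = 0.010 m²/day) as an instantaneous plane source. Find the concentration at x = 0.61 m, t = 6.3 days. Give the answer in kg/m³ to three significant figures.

For an instantaneous plane source, C(x,t) = M/(n_e·A·√(4πDt)) · exp(−(x−vt)²/(4Dt)), with n_e·A the pore (flow) area.
Plume center vt = 0.075 × 6.3 = 0.4725 m, so the well at 0.61 m is 0.1375 m downgradient of the peak.
√(4πDt) = 0.8898 m, giving peak height M/(n_e·A·√(4πDt)) = 1.3/(0.42 × 18 × 0.8898) = 0.1933 kg/m³.
(x−vt)²/(4Dt) = (0.1375)²/(4 × 0.010 × 6.3) = 0.07502; exp(−0.07502) = 0.9277.
C = 0.1933 × 0.9277 = 0.179 kg/m³.

0.179 kg/m³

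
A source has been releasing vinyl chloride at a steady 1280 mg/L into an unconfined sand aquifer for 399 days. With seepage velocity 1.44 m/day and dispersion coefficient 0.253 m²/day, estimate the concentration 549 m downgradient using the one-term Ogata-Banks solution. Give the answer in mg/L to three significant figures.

For a continuous step input, C/C₀ ≈ ½·erfc((x−vt)/(2√(Dt))).
vt = 1.44 × 399 = 574.56 m and 2√(Dt) = 2√(0.253 × 399) = 20.09 m.
Argument (x−vt)/(2√(Dt)) = (549 − 574.56)/20.09 = -1.272; ½·erfc(-1.272) = 0.9640.
C = 1280 × 0.9640 = 1230 mg/L.

1230 mg/L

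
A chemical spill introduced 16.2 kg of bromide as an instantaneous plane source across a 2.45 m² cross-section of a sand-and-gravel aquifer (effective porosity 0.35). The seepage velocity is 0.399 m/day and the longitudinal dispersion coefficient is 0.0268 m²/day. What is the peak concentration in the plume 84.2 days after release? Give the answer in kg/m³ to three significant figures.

3.55 kg/m³

The peak of an instantaneous 1D plume sits at x = vt; there the Gaussian factor is 1 and C_max = M/(n_e·A·√(4πDt)), where n_e·A is the pore area the mass is dissolved in.
√(4πDt) = √(4π × 0.0268 × 84.2) = 5.325 m, so C_max = 16.2/(0.35 × 2.45 × 5.325) = 3.55 kg/m³.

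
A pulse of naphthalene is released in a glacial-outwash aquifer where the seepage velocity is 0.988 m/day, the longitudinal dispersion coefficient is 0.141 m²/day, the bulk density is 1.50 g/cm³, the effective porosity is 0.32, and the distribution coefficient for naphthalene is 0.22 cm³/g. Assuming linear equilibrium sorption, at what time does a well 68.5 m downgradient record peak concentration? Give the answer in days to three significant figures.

141 days

Retardation factor R = 1 + ρ_b·K_d/n = 1 + 1.50 × 0.22/0.32 = 2.031.
Sorption retards both mechanisms: v_R = v/R = 0.4865 m/day, D_R = D/R = 0.06942 m²/day.
Peak time from v_R²t² + 2D_R t − x² = 0: t = (√(D_R² + v_R²x²) − D_R)/v_R².
√(D_R² + v_R²x²) = √(0.06942² + 0.4865² × 68.5²) = 33.33; v_R² = 0.2367.
t = (33.33 − 0.06942)/0.2367 = 141 days.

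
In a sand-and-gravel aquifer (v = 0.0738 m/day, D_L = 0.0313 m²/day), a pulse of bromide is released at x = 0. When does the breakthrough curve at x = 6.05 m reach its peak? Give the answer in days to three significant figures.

76.4 days

For the 1D instantaneous-source solution, setting ∂C/∂t = 0 at fixed x gives v²t² + 2Dt − x² = 0, so t = (√(D² + v²x²) − D)/v².
√(D² + v²x²) = √(0.0313² + 0.0738² × 6.05²) = 0.4476; v² = 0.00544644.
t = (0.4476 − 0.0313)/0.00544644 = 76.4 days (vs. the pure-advection estimate x/v = 82.0 d).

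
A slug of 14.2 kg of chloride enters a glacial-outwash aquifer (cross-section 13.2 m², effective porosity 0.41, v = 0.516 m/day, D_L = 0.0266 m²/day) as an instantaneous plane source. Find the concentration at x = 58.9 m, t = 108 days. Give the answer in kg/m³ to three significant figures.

0.182 kg/m³

For an instantaneous plane source, C(x,t) = M/(n_e·A·√(4πDt)) · exp(−(x−vt)²/(4Dt)), with n_e·A the pore (flow) area.
Plume center vt = 0.516 × 108 = 55.728 m, so the well at 58.9 m is 3.172 m downgradient of the peak.
√(4πDt) = 6.008 m, giving peak height M/(n_e·A·√(4πDt)) = 14.2/(0.41 × 13.2 × 6.008) = 0.4367 kg/m³.
(x−vt)²/(4Dt) = (3.172)²/(4 × 0.0266 × 108) = 0.8756; exp(−0.8756) = 0.4166.
C = 0.4367 × 0.4166 = 0.182 kg/m³.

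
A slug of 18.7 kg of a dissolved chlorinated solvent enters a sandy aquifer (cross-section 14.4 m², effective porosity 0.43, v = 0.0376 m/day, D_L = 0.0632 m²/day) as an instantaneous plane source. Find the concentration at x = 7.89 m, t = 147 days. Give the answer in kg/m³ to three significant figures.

0.241 kg/m³

For an instantaneous plane source, C(x,t) = M/(n_e·A·√(4πDt)) · exp(−(x−vt)²/(4Dt)), with n_e·A the pore (flow) area.
Plume center vt = 0.0376 × 147 = 5.5272 m, so the well at 7.89 m is 2.3628 m downgradient of the peak.
√(4πDt) = 10.80 m, giving peak height M/(n_e·A·√(4πDt)) = 18.7/(0.43 × 14.4 × 10.80) = 0.2796 kg/m³.
(x−vt)²/(4Dt) = (2.3628)²/(4 × 0.0632 × 147) = 0.1502; exp(−0.1502) = 0.8605.
C = 0.2796 × 0.8605 = 0.241 kg/m³.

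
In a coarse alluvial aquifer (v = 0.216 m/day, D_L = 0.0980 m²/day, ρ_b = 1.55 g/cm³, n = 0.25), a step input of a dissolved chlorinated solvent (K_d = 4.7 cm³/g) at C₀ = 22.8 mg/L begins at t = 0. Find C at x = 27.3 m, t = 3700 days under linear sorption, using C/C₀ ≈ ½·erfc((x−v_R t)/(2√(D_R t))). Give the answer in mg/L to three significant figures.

Retardation factor R = 1 + ρ_b·K_d/n = 1 + 1.55 × 4.7/0.25 = 30.14.
Sorption retards both mechanisms: v_R = v/R = 0.007167 m/day, D_R = D/R = 0.003251 m²/day.
v_R·t = 0.007167 × 3700 = 26.5179 m; 2√(D_R t) = 6.936 m; argument = (27.3 − 26.5179)/6.936 = 0.1128.
C = C₀ × ½·erfc(0.1128) = 22.8 × 0.4366 = 9.95 mg/L.

9.95 mg/L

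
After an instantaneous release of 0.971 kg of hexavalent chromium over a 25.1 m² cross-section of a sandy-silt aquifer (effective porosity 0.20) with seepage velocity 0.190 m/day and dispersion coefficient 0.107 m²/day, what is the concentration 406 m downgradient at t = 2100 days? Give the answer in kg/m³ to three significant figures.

For an instantaneous plane source, C(x,t) = M/(n_e·A·√(4πDt)) · exp(−(x−vt)²/(4Dt)), with n_e·A the pore (flow) area.
Plume center vt = 0.190 × 2100 = 399 m, so the well at 406 m is 7 m downgradient of the peak.
√(4πDt) = 53.14 m, giving peak height M/(n_e·A·√(4πDt)) = 0.971/(0.20 × 25.1 × 53.14) = 0.003640 kg/m³.
(x−vt)²/(4Dt) = (7)²/(4 × 0.107 × 2100) = 0.05452; exp(−0.05452) = 0.9469.
C = 0.003640 × 0.9469 = 0.00345 kg/m³.

0.00345 kg/m³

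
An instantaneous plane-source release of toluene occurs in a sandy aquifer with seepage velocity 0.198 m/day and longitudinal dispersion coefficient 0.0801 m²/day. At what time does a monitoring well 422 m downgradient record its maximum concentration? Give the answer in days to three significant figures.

2130 days

For the 1D instantaneous-source solution, setting ∂C/∂t = 0 at fixed x gives v²t² + 2Dt − x² = 0, so t = (√(D² + v²x²) − D)/v².
√(D² + v²x²) = √(0.0801² + 0.198² × 422²) = 83.56; v² = 0.039204.
t = (83.56 − 0.0801)/0.039204 = 2130 days (vs. the pure-advection estimate x/v = 2130 d).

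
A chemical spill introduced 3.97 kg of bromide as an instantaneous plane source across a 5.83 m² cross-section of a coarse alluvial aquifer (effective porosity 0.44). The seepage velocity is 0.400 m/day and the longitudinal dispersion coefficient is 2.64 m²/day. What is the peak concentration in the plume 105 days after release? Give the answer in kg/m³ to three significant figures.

The peak of an instantaneous 1D plume sits at x = vt; there the Gaussian factor is 1 and C_max = M/(n_e·A·√(4πDt)), where n_e·A is the pore area the mass is dissolved in.
√(4πDt) = √(4π × 2.64 × 105) = 59.02 m, so C_max = 3.97/(0.44 × 5.83 × 59.02) = 0.0262 kg/m³.

0.0262 kg/m³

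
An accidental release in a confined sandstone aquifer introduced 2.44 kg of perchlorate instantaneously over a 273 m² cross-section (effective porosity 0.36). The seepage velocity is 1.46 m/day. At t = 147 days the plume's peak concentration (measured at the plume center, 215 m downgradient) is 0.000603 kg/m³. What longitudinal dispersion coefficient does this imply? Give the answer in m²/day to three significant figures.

At the plume center C_max = M/(n_e·A·√(4πDt)), so D = M²/(4πt·(n_e·A·C_max)²).
n_e·A·C_max = 0.36 × 273 × 0.000603 = 0.05926 kg/m.
D = 2.44²/(4π × 147 × 0.05926²) = 0.918 m²/day.

0.918 m²/day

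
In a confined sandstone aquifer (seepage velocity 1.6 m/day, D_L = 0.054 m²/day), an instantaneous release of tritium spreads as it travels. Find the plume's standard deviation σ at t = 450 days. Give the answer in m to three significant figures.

6.97 m

Dispersive spreading gives a Gaussian with σ² = 2Dt; advection only shifts the center.
σ = √(2 × 0.054 × 450) = 6.97 m.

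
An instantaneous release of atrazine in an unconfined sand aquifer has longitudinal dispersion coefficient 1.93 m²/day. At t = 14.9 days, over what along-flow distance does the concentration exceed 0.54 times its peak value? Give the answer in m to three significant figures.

16.8 m

The plume is Gaussian with σ = √(2Dt) = √(2 × 1.93 × 14.9) = 7.584 m.
C/C_peak = exp(−Δx²/(2σ²)) = 0.54 ⇒ Δx = σ·√(−2 ln 0.54) = 7.584 × 1.110 = 8.418 m.
Width = 2Δx = 16.8 m.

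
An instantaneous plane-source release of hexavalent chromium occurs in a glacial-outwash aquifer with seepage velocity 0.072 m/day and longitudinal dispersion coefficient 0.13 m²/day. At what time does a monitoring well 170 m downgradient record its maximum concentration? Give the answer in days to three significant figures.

2340 days

For the 1D instantaneous-source solution, setting ∂C/∂t = 0 at fixed x gives v²t² + 2Dt − x² = 0, so t = (√(D² + v²x²) − D)/v².
√(D² + v²x²) = √(0.13² + 0.072² × 170²) = 12.24; v² = 0.005184.
t = (12.24 − 0.13)/0.005184 = 2340 days (vs. the pure-advection estimate x/v = 2360 d).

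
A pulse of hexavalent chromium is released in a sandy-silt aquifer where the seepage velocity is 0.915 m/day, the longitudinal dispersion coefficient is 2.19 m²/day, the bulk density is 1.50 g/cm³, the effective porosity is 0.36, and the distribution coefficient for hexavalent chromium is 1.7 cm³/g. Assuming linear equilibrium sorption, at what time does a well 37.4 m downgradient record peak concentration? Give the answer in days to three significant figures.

310 days

Retardation factor R = 1 + ρ_b·K_d/n = 1 + 1.50 × 1.7/0.36 = 8.083.
Sorption retards both mechanisms: v_R = v/R = 0.1132 m/day, D_R = D/R = 0.2709 m²/day.
Peak time from v_R²t² + 2D_R t − x² = 0: t = (√(D_R² + v_R²x²) − D_R)/v_R².
√(D_R² + v_R²x²) = √(0.2709² + 0.1132² × 37.4²) = 4.242; v_R² = 0.01281.
t = (4.242 − 0.2709)/0.01281 = 310 days.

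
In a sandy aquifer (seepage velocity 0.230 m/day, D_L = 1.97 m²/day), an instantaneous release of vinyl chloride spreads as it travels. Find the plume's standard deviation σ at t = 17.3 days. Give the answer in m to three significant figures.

Dispersive spreading gives a Gaussian with σ² = 2Dt; advection only shifts the center.
σ = √(2 × 1.97 × 17.3) = 8.26 m.

8.26 m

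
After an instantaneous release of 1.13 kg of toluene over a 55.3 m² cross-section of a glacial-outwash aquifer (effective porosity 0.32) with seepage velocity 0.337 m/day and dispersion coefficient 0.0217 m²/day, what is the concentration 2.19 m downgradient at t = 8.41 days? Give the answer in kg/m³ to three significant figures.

For an instantaneous plane source, C(x,t) = M/(n_e·A·√(4πDt)) · exp(−(x−vt)²/(4Dt)), with n_e·A the pore (flow) area.
Plume center vt = 0.337 × 8.41 = 2.83417 m, so the well at 2.19 m is 0.64417 m upgradient of the peak.
√(4πDt) = 1.514 m, giving peak height M/(n_e·A·√(4πDt)) = 1.13/(0.32 × 55.3 × 1.514) = 0.04218 kg/m³.
(x−vt)²/(4Dt) = (-0.64417)²/(4 × 0.0217 × 8.41) = 0.5684; exp(−0.5684) = 0.5664.
C = 0.04218 × 0.5664 = 0.0239 kg/m³.

0.0239 kg/m³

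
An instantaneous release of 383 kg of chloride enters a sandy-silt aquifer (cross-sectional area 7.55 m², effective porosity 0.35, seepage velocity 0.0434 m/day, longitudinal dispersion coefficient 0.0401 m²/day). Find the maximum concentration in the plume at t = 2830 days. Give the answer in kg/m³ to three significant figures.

3.84 kg/m³

The peak of an instantaneous 1D plume sits at x = vt; there the Gaussian factor is 1 and C_max = M/(n_e·A·√(4πDt)), where n_e·A is the pore area the mass is dissolved in.
√(4πDt) = √(4π × 0.0401 × 2830) = 37.76 m, so C_max = 383/(0.35 × 7.55 × 37.76) = 3.84 kg/m³.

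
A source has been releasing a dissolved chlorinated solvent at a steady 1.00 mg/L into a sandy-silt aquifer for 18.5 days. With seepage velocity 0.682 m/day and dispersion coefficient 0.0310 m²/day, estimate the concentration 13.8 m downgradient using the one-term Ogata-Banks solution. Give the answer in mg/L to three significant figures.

For a continuous step input, C/C₀ ≈ ½·erfc((x−vt)/(2√(Dt))).
vt = 0.682 × 18.5 = 12.617 m and 2√(Dt) = 2√(0.0310 × 18.5) = 1.515 m.
Argument (x−vt)/(2√(Dt)) = (13.8 − 12.617)/1.515 = 0.7809; ½·erfc(0.7809) = 0.1347.
C = 1.00 × 0.1347 = 0.135 mg/L.

0.135 mg/L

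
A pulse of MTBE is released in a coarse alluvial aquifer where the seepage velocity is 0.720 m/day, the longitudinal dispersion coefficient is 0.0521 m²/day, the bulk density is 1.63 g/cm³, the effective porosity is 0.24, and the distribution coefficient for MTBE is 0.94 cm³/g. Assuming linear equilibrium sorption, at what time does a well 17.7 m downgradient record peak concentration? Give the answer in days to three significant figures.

Retardation factor R = 1 + ρ_b·K_d/n = 1 + 1.63 × 0.94/0.24 = 7.384.
Sorption retards both mechanisms: v_R = v/R = 0.09751 m/day, D_R = D/R = 0.007056 m²/day.
Peak time from v_R²t² + 2D_R t − x² = 0: t = (√(D_R² + v_R²x²) − D_R)/v_R².
√(D_R² + v_R²x²) = √(0.007056² + 0.09751² × 17.7²) = 1.726; v_R² = 0.009508.
t = (1.726 − 0.007056)/0.009508 = 181 days.

181 days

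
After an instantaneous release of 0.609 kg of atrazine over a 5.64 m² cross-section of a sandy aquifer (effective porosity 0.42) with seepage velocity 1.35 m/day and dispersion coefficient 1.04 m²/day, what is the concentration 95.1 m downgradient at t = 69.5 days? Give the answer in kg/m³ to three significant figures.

0.00848 kg/m³

For an instantaneous plane source, C(x,t) = M/(n_e·A·√(4πDt)) · exp(−(x−vt)²/(4Dt)), with n_e·A the pore (flow) area.
Plume center vt = 1.35 × 69.5 = 93.825 m, so the well at 95.1 m is 1.275 m downgradient of the peak.
√(4πDt) = 30.14 m, giving peak height M/(n_e·A·√(4πDt)) = 0.609/(0.42 × 5.64 × 30.14) = 0.008530 kg/m³.
(x−vt)²/(4Dt) = (1.275)²/(4 × 1.04 × 69.5) = 0.005623; exp(−0.005623) = 0.9944.
C = 0.008530 × 0.9944 = 0.00848 kg/m³.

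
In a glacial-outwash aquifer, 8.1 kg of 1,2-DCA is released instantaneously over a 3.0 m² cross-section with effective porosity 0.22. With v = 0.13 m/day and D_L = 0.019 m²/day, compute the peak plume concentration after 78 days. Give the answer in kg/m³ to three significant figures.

The peak of an instantaneous 1D plume sits at x = vt; there the Gaussian factor is 1 and C_max = M/(n_e·A·√(4πDt)), where n_e·A is the pore area the mass is dissolved in.
√(4πDt) = √(4π × 0.019 × 78) = 4.315 m, so C_max = 8.1/(0.22 × 3.0 × 4.315) = 2.84 kg/m³.

2.84 kg/m³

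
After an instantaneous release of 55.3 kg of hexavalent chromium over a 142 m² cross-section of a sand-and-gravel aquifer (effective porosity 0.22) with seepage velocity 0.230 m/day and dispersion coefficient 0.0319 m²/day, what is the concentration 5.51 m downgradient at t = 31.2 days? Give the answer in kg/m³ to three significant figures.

0.249 kg/m³

For an instantaneous plane source, C(x,t) = M/(n_e·A·√(4πDt)) · exp(−(x−vt)²/(4Dt)), with n_e·A the pore (flow) area.
Plume center vt = 0.230 × 31.2 = 7.176 m, so the well at 5.51 m is 1.666 m upgradient of the peak.
√(4πDt) = 3.537 m, giving peak height M/(n_e·A·√(4πDt)) = 55.3/(0.22 × 142 × 3.537) = 0.5005 kg/m³.
(x−vt)²/(4Dt) = (-1.666)²/(4 × 0.0319 × 31.2) = 0.6972; exp(−0.6972) = 0.4980.
C = 0.5005 × 0.4980 = 0.249 kg/m³.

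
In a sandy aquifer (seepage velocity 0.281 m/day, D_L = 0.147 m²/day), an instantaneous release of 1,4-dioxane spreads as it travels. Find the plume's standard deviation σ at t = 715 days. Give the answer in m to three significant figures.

Dispersive spreading gives a Gaussian with σ² = 2Dt; advection only shifts the center.
σ = √(2 × 0.147 × 715) = 14.5 m.

14.5 m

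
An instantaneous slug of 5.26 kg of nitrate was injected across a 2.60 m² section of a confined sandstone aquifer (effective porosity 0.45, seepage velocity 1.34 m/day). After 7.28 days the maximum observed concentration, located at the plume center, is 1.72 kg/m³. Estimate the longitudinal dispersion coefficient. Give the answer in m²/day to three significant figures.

At the plume center C_max = M/(n_e·A·√(4πDt)), so D = M²/(4πt·(n_e·A·C_max)²).
n_e·A·C_max = 0.45 × 2.60 × 1.72 = 2.012 kg/m.
D = 5.26²/(4π × 7.28 × 2.012²) = 0.0747 m²/day.

0.0747 m²/day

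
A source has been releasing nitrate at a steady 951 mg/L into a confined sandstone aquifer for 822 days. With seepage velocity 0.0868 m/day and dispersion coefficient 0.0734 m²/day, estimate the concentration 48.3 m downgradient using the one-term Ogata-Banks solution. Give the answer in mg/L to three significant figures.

934 mg/L

For a continuous step input, C/C₀ ≈ ½·erfc((x−vt)/(2√(Dt))).
vt = 0.0868 × 822 = 71.3496 m and 2√(Dt) = 2√(0.0734 × 822) = 15.54 m.
Argument (x−vt)/(2√(Dt)) = (48.3 − 71.3496)/15.54 = -1.483; ½·erfc(-1.483) = 0.9820.
C = 951 × 0.9820 = 934 mg/L.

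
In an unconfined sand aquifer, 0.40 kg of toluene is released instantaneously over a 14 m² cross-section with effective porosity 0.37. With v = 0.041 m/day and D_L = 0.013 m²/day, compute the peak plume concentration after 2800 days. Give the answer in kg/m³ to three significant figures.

The peak of an instantaneous 1D plume sits at x = vt; there the Gaussian factor is 1 and C_max = M/(n_e·A·√(4πDt)), where n_e·A is the pore area the mass is dissolved in.
√(4πDt) = √(4π × 0.013 × 2800) = 21.39 m, so C_max = 0.40/(0.37 × 14 × 21.39) = 0.00361 kg/m³.

0.00361 kg/m³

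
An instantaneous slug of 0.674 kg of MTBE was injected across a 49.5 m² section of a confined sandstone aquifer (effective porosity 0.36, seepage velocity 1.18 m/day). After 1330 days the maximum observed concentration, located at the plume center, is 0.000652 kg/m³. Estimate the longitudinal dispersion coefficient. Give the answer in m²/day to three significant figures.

At the plume center C_max = M/(n_e·A·√(4πDt)), so D = M²/(4πt·(n_e·A·C_max)²).
n_e·A·C_max = 0.36 × 49.5 × 0.000652 = 0.01162 kg/m.
D = 0.674²/(4π × 1330 × 0.01162²) = 0.201 m²/day.

0.201 m²/day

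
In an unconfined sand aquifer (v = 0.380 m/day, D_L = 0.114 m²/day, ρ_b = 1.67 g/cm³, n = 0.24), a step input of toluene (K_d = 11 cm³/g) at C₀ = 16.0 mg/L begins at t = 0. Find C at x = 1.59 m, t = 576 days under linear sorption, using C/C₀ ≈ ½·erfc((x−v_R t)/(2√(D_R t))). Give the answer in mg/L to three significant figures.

Retardation factor R = 1 + ρ_b·K_d/n = 1 + 1.67 × 11/0.24 = 77.54.
Sorption retards both mechanisms: v_R = v/R = 0.004901 m/day, D_R = D/R = 0.001470 m²/day.
v_R·t = 0.004901 × 576 = 2.822976 m; 2√(D_R t) = 1.840 m; argument = (1.59 − 2.822976)/1.840 = -0.6701.
C = C₀ × ½·erfc(-0.6701) = 16.0 × 0.8283 = 13.3 mg/L.

13.3 mg/L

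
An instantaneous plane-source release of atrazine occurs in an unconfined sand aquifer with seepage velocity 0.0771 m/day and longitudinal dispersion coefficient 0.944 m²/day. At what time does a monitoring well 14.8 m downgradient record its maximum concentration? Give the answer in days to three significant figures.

90.3 days

For the 1D instantaneous-source solution, setting ∂C/∂t = 0 at fixed x gives v²t² + 2Dt − x² = 0, so t = (√(D² + v²x²) − D)/v².
√(D² + v²x²) = √(0.944² + 0.0771² × 14.8²) = 1.481; v² = 0.00594441.
t = (1.481 − 0.944)/0.00594441 = 90.3 days (vs. the pure-advection estimate x/v = 192 d).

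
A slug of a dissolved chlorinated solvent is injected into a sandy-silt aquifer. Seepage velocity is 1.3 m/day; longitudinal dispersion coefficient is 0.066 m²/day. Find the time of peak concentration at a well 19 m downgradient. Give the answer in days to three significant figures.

For the 1D instantaneous-source solution, setting ∂C/∂t = 0 at fixed x gives v²t² + 2Dt − x² = 0, so t = (√(D² + v²x²) − D)/v².
√(D² + v²x²) = √(0.066² + 1.3² × 19²) = 24.70; v² = 1.69.
t = (24.70 − 0.066)/1.69 = 14.6 days (vs. the pure-advection estimate x/v = 14.6 d).

14.6 days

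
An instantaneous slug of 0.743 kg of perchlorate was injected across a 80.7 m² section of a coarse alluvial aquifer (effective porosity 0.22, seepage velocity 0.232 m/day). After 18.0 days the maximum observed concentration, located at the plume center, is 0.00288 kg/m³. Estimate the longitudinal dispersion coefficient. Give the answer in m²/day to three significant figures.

0.934 m²/day

At the plume center C_max = M/(n_e·A·√(4πDt)), so D = M²/(4πt·(n_e·A·C_max)²).
n_e·A·C_max = 0.22 × 80.7 × 0.00288 = 0.05113 kg/m.
D = 0.743²/(4π × 18.0 × 0.05113²) = 0.934 m²/day.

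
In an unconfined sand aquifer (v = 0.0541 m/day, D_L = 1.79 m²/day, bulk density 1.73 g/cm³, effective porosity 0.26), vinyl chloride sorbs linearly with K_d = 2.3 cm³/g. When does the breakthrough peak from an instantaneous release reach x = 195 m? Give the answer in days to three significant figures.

Retardation factor R = 1 + ρ_b·K_d/n = 1 + 1.73 × 2.3/0.26 = 16.30.
Sorption retards both mechanisms: v_R = v/R = 0.003319 m/day, D_R = D/R = 0.1098 m²/day.
Peak time from v_R²t² + 2D_R t − x² = 0: t = (√(D_R² + v_R²x²) − D_R)/v_R².
√(D_R² + v_R²x²) = √(0.1098² + 0.003319² × 195²) = 0.6565; v_R² = 1.102e-05.
t = (0.6565 − 0.1098)/1.102e-05 = 49600 days.

49600 days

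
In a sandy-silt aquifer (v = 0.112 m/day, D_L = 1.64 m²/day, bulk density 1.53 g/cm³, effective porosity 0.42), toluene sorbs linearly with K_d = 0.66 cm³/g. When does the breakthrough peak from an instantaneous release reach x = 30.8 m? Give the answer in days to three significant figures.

592 days

Retardation factor R = 1 + ρ_b·K_d/n = 1 + 1.53 × 0.66/0.42 = 3.404.
Sorption retards both mechanisms: v_R = v/R = 0.03290 m/day, D_R = D/R = 0.4818 m²/day.
Peak time from v_R²t² + 2D_R t − x² = 0: t = (√(D_R² + v_R²x²) − D_R)/v_R².
√(D_R² + v_R²x²) = √(0.4818² + 0.03290² × 30.8²) = 1.122; v_R² = 0.001082.
t = (1.122 − 0.4818)/0.001082 = 592 days.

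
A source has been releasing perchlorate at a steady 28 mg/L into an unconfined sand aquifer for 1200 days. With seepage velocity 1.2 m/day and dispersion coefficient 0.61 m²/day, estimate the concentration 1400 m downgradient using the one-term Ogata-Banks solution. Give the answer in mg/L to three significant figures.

23.9 mg/L

For a continuous step input, C/C₀ ≈ ½·erfc((x−vt)/(2√(Dt))).
vt = 1.2 × 1200 = 1440 m and 2√(Dt) = 2√(0.61 × 1200) = 54.11 m.
Argument (x−vt)/(2√(Dt)) = (1400 − 1440)/54.11 = -0.7392; ½·erfc(-0.7392) = 0.8521.
C = 28 × 0.8521 = 23.9 mg/L.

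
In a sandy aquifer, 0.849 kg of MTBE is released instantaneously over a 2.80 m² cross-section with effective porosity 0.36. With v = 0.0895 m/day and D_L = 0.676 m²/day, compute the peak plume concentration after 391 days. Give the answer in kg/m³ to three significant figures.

The peak of an instantaneous 1D plume sits at x = vt; there the Gaussian factor is 1 and C_max = M/(n_e·A·√(4πDt)), where n_e·A is the pore area the mass is dissolved in.
√(4πDt) = √(4π × 0.676 × 391) = 57.63 m, so C_max = 0.849/(0.36 × 2.80 × 57.63) = 0.0146 kg/m³.

0.0146 kg/m³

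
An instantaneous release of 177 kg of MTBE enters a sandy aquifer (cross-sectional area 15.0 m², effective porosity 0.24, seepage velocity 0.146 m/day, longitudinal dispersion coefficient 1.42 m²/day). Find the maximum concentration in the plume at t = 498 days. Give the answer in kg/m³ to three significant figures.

0.522 kg/m³

The peak of an instantaneous 1D plume sits at x = vt; there the Gaussian factor is 1 and C_max = M/(n_e·A·√(4πDt)), where n_e·A is the pore area the mass is dissolved in.
√(4πDt) = √(4π × 1.42 × 498) = 94.27 m, so C_max = 177/(0.24 × 15.0 × 94.27) = 0.522 kg/m³.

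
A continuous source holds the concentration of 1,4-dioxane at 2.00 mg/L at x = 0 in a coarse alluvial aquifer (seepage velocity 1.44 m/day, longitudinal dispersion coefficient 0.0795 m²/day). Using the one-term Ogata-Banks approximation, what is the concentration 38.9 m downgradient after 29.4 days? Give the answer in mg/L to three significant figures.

For a continuous step input, C/C₀ ≈ ½·erfc((x−vt)/(2√(Dt))).
vt = 1.44 × 29.4 = 42.336 m and 2√(Dt) = 2√(0.0795 × 29.4) = 3.058 m.
Argument (x−vt)/(2√(Dt)) = (38.9 − 42.336)/3.058 = -1.124; ½·erfc(-1.124) = 0.9440.
C = 2.00 × 0.9440 = 1.89 mg/L.

1.89 mg/L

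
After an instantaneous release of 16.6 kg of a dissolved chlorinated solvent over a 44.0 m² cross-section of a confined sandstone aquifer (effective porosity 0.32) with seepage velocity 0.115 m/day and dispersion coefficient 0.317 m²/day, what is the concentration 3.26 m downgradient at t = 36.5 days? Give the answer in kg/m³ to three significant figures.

0.0959 kg/m³

For an instantaneous plane source, C(x,t) = M/(n_e·A·√(4πDt)) · exp(−(x−vt)²/(4Dt)), with n_e·A the pore (flow) area.
Plume center vt = 0.115 × 36.5 = 4.1975 m, so the well at 3.26 m is 0.9375 m upgradient of the peak.
√(4πDt) = 12.06 m, giving peak height M/(n_e·A·√(4πDt)) = 16.6/(0.32 × 44.0 × 12.06) = 0.09776 kg/m³.
(x−vt)²/(4Dt) = (-0.9375)²/(4 × 0.317 × 36.5) = 0.01899; exp(−0.01899) = 0.9812.
C = 0.09776 × 0.9812 = 0.0959 kg/m³.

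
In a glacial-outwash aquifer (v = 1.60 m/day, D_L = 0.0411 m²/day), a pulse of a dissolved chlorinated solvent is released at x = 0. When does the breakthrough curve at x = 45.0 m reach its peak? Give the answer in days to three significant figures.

For the 1D instantaneous-source solution, setting ∂C/∂t = 0 at fixed x gives v²t² + 2Dt − x² = 0, so t = (√(D² + v²x²) − D)/v².
√(D² + v²x²) = √(0.0411² + 1.60² × 45.0²) = 72.00; v² = 2.56.
t = (72.00 − 0.0411)/2.56 = 28.1 days (vs. the pure-advection estimate x/v = 28.1 d).

28.1 days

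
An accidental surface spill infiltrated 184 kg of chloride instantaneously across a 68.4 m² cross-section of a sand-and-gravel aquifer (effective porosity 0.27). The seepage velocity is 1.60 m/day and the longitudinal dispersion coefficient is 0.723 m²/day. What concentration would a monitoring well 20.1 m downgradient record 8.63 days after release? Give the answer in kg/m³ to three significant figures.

For an instantaneous plane source, C(x,t) = M/(n_e·A·√(4πDt)) · exp(−(x−vt)²/(4Dt)), with n_e·A the pore (flow) area.
Plume center vt = 1.60 × 8.63 = 13.808 m, so the well at 20.1 m is 6.292 m downgradient of the peak.
√(4πDt) = 8.855 m, giving peak height M/(n_e·A·√(4πDt)) = 184/(0.27 × 68.4 × 8.855) = 1.125 kg/m³.
(x−vt)²/(4Dt) = (6.292)²/(4 × 0.723 × 8.63) = 1.586; exp(−1.586) = 0.2047.
C = 1.125 × 0.2047 = 0.230 kg/m³.

0.230 kg/m³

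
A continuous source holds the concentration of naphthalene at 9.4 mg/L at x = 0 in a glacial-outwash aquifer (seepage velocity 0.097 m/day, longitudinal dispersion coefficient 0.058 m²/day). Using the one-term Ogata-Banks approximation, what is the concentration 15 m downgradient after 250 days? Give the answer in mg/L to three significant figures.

For a continuous step input, C/C₀ ≈ ½·erfc((x−vt)/(2√(Dt))).
vt = 0.097 × 250 = 24.25 m and 2√(Dt) = 2√(0.058 × 250) = 7.616 m.
Argument (x−vt)/(2√(Dt)) = (15 − 24.25)/7.616 = -1.215; ½·erfc(-1.215) = 0.9571.
C = 9.4 × 0.9571 = 9.00 mg/L.

9.00 mg/L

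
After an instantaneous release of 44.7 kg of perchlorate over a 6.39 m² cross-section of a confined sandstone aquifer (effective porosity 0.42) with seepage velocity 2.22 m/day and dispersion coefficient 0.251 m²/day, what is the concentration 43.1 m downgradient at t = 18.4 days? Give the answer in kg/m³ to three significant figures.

For an instantaneous plane source, C(x,t) = M/(n_e·A·√(4πDt)) · exp(−(x−vt)²/(4Dt)), with n_e·A the pore (flow) area.
Plume center vt = 2.22 × 18.4 = 40.848 m, so the well at 43.1 m is 2.252 m downgradient of the peak.
√(4πDt) = 7.618 m, giving peak height M/(n_e·A·√(4πDt)) = 44.7/(0.42 × 6.39 × 7.618) = 2.186 kg/m³.
(x−vt)²/(4Dt) = (2.252)²/(4 × 0.251 × 18.4) = 0.2745; exp(−0.2745) = 0.7600.
C = 2.186 × 0.7600 = 1.66 kg/m³.

1.66 kg/m³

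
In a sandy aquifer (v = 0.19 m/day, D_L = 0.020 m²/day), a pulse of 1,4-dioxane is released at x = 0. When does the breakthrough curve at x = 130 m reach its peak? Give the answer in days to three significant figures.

For the 1D instantaneous-source solution, setting ∂C/∂t = 0 at fixed x gives v²t² + 2Dt − x² = 0, so t = (√(D² + v²x²) − D)/v².
√(D² + v²x²) = √(0.020² + 0.19² × 130²) = 24.70; v² = 0.0361.
t = (24.70 − 0.020)/0.0361 = 684 days (vs. the pure-advection estimate x/v = 684 d).

684 days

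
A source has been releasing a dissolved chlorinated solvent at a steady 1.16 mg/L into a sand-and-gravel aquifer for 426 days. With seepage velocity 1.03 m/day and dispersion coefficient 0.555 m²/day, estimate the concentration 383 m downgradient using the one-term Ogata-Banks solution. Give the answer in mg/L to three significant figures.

1.15 mg/L

For a continuous step input, C/C₀ ≈ ½·erfc((x−vt)/(2√(Dt))).
vt = 1.03 × 426 = 438.78 m and 2√(Dt) = 2√(0.555 × 426) = 30.75 m.
Argument (x−vt)/(2√(Dt)) = (383 − 438.78)/30.75 = -1.814; ½·erfc(-1.814) = 0.9948.
C = 1.16 × 0.9948 = 1.15 mg/L.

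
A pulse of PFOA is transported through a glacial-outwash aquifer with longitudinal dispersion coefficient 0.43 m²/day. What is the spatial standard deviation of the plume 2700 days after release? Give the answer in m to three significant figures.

Dispersive spreading gives a Gaussian with σ² = 2Dt; advection only shifts the center.
σ = √(2 × 0.43 × 2700) = 48.2 m.

48.2 m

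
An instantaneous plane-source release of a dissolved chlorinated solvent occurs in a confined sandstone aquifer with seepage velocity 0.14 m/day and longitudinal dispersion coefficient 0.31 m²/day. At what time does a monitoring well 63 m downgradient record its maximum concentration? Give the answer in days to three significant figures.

For the 1D instantaneous-source solution, setting ∂C/∂t = 0 at fixed x gives v²t² + 2Dt − x² = 0, so t = (√(D² + v²x²) − D)/v².
√(D² + v²x²) = √(0.31² + 0.14² × 63²) = 8.825; v² = 0.0196.
t = (8.825 − 0.31)/0.0196 = 434 days (vs. the pure-advection estimate x/v = 450 d).

434 days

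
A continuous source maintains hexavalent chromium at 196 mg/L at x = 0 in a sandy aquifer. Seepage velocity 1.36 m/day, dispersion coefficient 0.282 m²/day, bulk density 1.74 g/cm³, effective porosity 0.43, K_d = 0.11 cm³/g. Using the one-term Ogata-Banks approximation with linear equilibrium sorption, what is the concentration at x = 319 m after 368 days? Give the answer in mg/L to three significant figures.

Retardation factor R = 1 + ρ_b·K_d/n = 1 + 1.74 × 0.11/0.43 = 1.445.
Sorption retards both mechanisms: v_R = v/R = 0.9412 m/day, D_R = D/R = 0.1952 m²/day.
v_R·t = 0.9412 × 368 = 346.3616 m; 2√(D_R t) = 16.95 m; argument = (319 − 346.3616)/16.95 = -1.614.
C = C₀ × ½·erfc(-1.614) = 196 × 0.9888 = 194 mg/L.

194 mg/L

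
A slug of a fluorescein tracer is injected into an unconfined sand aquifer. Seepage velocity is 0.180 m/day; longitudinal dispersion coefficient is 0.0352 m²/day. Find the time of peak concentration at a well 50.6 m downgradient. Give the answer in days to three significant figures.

For the 1D instantaneous-source solution, setting ∂C/∂t = 0 at fixed x gives v²t² + 2Dt − x² = 0, so t = (√(D² + v²x²) − D)/v².
√(D² + v²x²) = √(0.0352² + 0.180² × 50.6²) = 9.108; v² = 0.0324.
t = (9.108 − 0.0352)/0.0324 = 280 days (vs. the pure-advection estimate x/v = 281 d).

280 days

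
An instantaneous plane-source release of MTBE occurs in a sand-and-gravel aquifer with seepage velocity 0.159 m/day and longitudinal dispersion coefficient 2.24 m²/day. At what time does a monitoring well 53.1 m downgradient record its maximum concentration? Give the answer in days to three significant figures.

For the 1D instantaneous-source solution, setting ∂C/∂t = 0 at fixed x gives v²t² + 2Dt − x² = 0, so t = (√(D² + v²x²) − D)/v².
√(D² + v²x²) = √(2.24² + 0.159² × 53.1²) = 8.735; v² = 0.025281.
t = (8.735 − 2.24)/0.025281 = 257 days (vs. the pure-advection estimate x/v = 334 d).

257 days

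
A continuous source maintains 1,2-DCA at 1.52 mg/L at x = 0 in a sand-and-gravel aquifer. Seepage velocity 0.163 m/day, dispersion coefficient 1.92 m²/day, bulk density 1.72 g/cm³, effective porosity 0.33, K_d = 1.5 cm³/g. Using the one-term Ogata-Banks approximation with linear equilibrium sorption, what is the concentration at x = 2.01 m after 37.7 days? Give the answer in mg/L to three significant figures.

Retardation factor R = 1 + ρ_b·K_d/n = 1 + 1.72 × 1.5/0.33 = 8.818.
Sorption retards both mechanisms: v_R = v/R = 0.01848 m/day, D_R = D/R = 0.2177 m²/day.
v_R·t = 0.01848 × 37.7 = 0.696696 m; 2√(D_R t) = 5.730 m; argument = (2.01 − 0.696696)/5.730 = 0.2292.
C = C₀ × ½·erfc(0.2292) = 1.52 × 0.3729 = 0.567 mg/L.

0.567 mg/L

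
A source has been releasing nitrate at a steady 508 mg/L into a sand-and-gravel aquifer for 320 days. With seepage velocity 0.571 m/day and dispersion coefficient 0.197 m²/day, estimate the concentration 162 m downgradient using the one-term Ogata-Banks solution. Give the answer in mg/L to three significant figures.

491 mg/L

For a continuous step input, C/C₀ ≈ ½·erfc((x−vt)/(2√(Dt))).
vt = 0.571 × 320 = 182.72 m and 2√(Dt) = 2√(0.197 × 320) = 15.88 m.
Argument (x−vt)/(2√(Dt)) = (162 − 182.72)/15.88 = -1.305; ½·erfc(-1.305) = 0.9675.
C = 508 × 0.9675 = 491 mg/L.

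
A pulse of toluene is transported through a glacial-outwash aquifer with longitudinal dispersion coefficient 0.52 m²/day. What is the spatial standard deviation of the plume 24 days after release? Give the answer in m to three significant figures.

Dispersive spreading gives a Gaussian with σ² = 2Dt; advection only shifts the center.
σ = √(2 × 0.52 × 24) = 5.00 m.

5.00 m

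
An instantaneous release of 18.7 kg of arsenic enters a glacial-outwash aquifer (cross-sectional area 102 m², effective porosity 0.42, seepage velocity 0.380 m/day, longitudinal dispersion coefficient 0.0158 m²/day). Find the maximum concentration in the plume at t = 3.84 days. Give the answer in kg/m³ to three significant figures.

0.500 kg/m³

The peak of an instantaneous 1D plume sits at x = vt; there the Gaussian factor is 1 and C_max = M/(n_e·A·√(4πDt)), where n_e·A is the pore area the mass is dissolved in.
√(4πDt) = √(4π × 0.0158 × 3.84) = 0.8732 m, so C_max = 18.7/(0.42 × 102 × 0.8732) = 0.500 kg/m³.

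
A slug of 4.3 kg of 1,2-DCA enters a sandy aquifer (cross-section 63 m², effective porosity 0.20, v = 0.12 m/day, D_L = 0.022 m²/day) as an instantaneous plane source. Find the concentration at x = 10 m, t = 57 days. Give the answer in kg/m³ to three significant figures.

0.0117 kg/m³

For an instantaneous plane source, C(x,t) = M/(n_e·A·√(4πDt)) · exp(−(x−vt)²/(4Dt)), with n_e·A the pore (flow) area.
Plume center vt = 0.12 × 57 = 6.84 m, so the well at 10 m is 3.16 m downgradient of the peak.
√(4πDt) = 3.970 m, giving peak height M/(n_e·A·√(4πDt)) = 4.3/(0.20 × 63 × 3.970) = 0.08596 kg/m³.
(x−vt)²/(4Dt) = (3.16)²/(4 × 0.022 × 57) = 1.991; exp(−1.991) = 0.1366.
C = 0.08596 × 0.1366 = 0.0117 kg/m³.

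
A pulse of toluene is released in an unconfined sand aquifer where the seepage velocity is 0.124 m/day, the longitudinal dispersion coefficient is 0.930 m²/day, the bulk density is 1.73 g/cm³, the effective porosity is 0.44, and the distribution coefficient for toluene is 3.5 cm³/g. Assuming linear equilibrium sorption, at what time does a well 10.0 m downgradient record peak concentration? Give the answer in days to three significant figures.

Retardation factor R = 1 + ρ_b·K_d/n = 1 + 1.73 × 3.5/0.44 = 14.76.
Sorption retards both mechanisms: v_R = v/R = 0.008401 m/day, D_R = D/R = 0.06301 m²/day.
Peak time from v_R²t² + 2D_R t − x² = 0: t = (√(D_R² + v_R²x²) − D_R)/v_R².
√(D_R² + v_R²x²) = √(0.06301² + 0.008401² × 10.0²) = 0.1050; v_R² = 7.058e-05.
t = (0.1050 − 0.06301)/7.058e-05 = 595 days.

595 days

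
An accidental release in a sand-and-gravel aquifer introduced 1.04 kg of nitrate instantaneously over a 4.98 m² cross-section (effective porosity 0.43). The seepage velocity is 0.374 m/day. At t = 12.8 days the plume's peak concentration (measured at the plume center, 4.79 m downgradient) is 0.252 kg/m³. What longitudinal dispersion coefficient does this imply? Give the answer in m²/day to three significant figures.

0.0231 m²/day

At the plume center C_max = M/(n_e·A·√(4πDt)), so D = M²/(4πt·(n_e·A·C_max)²).
n_e·A·C_max = 0.43 × 4.98 × 0.252 = 0.5396 kg/m.
D = 1.04²/(4π × 12.8 × 0.5396²) = 0.0231 m²/day.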